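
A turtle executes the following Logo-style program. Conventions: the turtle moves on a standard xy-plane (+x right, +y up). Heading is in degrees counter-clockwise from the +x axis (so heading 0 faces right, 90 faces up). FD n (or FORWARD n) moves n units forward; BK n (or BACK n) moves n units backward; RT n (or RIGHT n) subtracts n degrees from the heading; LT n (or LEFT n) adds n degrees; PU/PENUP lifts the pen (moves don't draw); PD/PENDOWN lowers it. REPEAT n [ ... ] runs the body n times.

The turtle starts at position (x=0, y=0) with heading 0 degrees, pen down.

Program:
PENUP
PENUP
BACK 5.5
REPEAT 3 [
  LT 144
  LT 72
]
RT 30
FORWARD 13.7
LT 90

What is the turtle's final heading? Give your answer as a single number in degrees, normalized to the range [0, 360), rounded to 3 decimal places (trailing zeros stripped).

Answer: 348

Derivation:
Executing turtle program step by step:
Start: pos=(0,0), heading=0, pen down
PU: pen up
PU: pen up
BK 5.5: (0,0) -> (-5.5,0) [heading=0, move]
REPEAT 3 [
  -- iteration 1/3 --
  LT 144: heading 0 -> 144
  LT 72: heading 144 -> 216
  -- iteration 2/3 --
  LT 144: heading 216 -> 0
  LT 72: heading 0 -> 72
  -- iteration 3/3 --
  LT 144: heading 72 -> 216
  LT 72: heading 216 -> 288
]
RT 30: heading 288 -> 258
FD 13.7: (-5.5,0) -> (-8.348,-13.401) [heading=258, move]
LT 90: heading 258 -> 348
Final: pos=(-8.348,-13.401), heading=348, 0 segment(s) drawn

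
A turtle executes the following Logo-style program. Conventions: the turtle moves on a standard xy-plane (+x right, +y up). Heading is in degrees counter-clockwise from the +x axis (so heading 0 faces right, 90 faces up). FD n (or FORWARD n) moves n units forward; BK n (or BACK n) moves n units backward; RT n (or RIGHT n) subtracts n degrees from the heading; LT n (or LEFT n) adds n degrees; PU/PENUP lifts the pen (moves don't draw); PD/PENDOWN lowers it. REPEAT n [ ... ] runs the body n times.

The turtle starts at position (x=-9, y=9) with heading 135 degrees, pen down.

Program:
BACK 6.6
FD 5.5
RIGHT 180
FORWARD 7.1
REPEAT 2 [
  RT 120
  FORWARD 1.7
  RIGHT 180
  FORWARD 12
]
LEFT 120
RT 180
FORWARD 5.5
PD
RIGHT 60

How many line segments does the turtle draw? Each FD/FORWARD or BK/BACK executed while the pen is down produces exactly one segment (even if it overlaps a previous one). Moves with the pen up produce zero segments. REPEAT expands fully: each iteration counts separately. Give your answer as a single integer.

Executing turtle program step by step:
Start: pos=(-9,9), heading=135, pen down
BK 6.6: (-9,9) -> (-4.333,4.333) [heading=135, draw]
FD 5.5: (-4.333,4.333) -> (-8.222,8.222) [heading=135, draw]
RT 180: heading 135 -> 315
FD 7.1: (-8.222,8.222) -> (-3.202,3.202) [heading=315, draw]
REPEAT 2 [
  -- iteration 1/2 --
  RT 120: heading 315 -> 195
  FD 1.7: (-3.202,3.202) -> (-4.844,2.762) [heading=195, draw]
  RT 180: heading 195 -> 15
  FD 12: (-4.844,2.762) -> (6.747,5.868) [heading=15, draw]
  -- iteration 2/2 --
  RT 120: heading 15 -> 255
  FD 1.7: (6.747,5.868) -> (6.307,4.225) [heading=255, draw]
  RT 180: heading 255 -> 75
  FD 12: (6.307,4.225) -> (9.413,15.817) [heading=75, draw]
]
LT 120: heading 75 -> 195
RT 180: heading 195 -> 15
FD 5.5: (9.413,15.817) -> (14.726,17.24) [heading=15, draw]
PD: pen down
RT 60: heading 15 -> 315
Final: pos=(14.726,17.24), heading=315, 8 segment(s) drawn
Segments drawn: 8

Answer: 8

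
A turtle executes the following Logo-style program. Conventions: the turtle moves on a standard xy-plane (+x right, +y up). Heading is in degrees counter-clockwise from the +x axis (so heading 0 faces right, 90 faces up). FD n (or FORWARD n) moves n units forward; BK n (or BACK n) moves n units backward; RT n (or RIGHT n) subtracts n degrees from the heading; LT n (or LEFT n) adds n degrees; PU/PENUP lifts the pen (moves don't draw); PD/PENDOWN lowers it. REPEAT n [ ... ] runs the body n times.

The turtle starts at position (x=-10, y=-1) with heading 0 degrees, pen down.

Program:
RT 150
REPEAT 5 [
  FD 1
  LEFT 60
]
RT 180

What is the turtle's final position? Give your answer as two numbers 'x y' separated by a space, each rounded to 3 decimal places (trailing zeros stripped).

Executing turtle program step by step:
Start: pos=(-10,-1), heading=0, pen down
RT 150: heading 0 -> 210
REPEAT 5 [
  -- iteration 1/5 --
  FD 1: (-10,-1) -> (-10.866,-1.5) [heading=210, draw]
  LT 60: heading 210 -> 270
  -- iteration 2/5 --
  FD 1: (-10.866,-1.5) -> (-10.866,-2.5) [heading=270, draw]
  LT 60: heading 270 -> 330
  -- iteration 3/5 --
  FD 1: (-10.866,-2.5) -> (-10,-3) [heading=330, draw]
  LT 60: heading 330 -> 30
  -- iteration 4/5 --
  FD 1: (-10,-3) -> (-9.134,-2.5) [heading=30, draw]
  LT 60: heading 30 -> 90
  -- iteration 5/5 --
  FD 1: (-9.134,-2.5) -> (-9.134,-1.5) [heading=90, draw]
  LT 60: heading 90 -> 150
]
RT 180: heading 150 -> 330
Final: pos=(-9.134,-1.5), heading=330, 5 segment(s) drawn

Answer: -9.134 -1.5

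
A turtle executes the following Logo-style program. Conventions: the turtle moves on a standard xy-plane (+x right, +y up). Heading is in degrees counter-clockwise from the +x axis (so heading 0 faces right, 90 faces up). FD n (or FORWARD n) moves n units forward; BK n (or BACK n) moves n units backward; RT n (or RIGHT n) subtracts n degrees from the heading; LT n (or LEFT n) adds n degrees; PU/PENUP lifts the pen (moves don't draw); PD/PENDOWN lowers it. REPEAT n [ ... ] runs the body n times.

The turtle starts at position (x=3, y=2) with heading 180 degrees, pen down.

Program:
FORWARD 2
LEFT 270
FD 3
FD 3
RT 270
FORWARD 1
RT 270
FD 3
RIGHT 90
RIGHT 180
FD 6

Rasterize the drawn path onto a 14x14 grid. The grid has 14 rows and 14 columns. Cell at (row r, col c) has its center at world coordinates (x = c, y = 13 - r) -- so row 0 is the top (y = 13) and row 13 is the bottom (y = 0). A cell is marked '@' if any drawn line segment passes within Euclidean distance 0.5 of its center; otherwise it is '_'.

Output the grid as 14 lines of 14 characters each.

Segment 0: (3,2) -> (1,2)
Segment 1: (1,2) -> (1,5)
Segment 2: (1,5) -> (1,8)
Segment 3: (1,8) -> (0,8)
Segment 4: (0,8) -> (0,5)
Segment 5: (0,5) -> (6,5)

Answer: ______________
______________
______________
______________
______________
@@____________
@@____________
@@____________
@@@@@@@_______
_@____________
_@____________
_@@@__________
______________
______________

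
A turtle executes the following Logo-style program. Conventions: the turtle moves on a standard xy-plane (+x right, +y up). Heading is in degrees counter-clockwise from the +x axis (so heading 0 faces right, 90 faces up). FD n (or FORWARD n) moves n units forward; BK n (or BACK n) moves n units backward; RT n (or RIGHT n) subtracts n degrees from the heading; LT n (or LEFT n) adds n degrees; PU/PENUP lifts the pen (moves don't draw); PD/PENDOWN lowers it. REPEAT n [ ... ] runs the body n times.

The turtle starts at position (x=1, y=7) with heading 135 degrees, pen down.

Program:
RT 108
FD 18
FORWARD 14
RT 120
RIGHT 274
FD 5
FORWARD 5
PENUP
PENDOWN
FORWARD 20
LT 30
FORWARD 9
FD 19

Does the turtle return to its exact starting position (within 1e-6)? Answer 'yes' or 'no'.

Executing turtle program step by step:
Start: pos=(1,7), heading=135, pen down
RT 108: heading 135 -> 27
FD 18: (1,7) -> (17.038,15.172) [heading=27, draw]
FD 14: (17.038,15.172) -> (29.512,21.528) [heading=27, draw]
RT 120: heading 27 -> 267
RT 274: heading 267 -> 353
FD 5: (29.512,21.528) -> (34.475,20.918) [heading=353, draw]
FD 5: (34.475,20.918) -> (39.438,20.309) [heading=353, draw]
PU: pen up
PD: pen down
FD 20: (39.438,20.309) -> (59.289,17.872) [heading=353, draw]
LT 30: heading 353 -> 23
FD 9: (59.289,17.872) -> (67.573,21.388) [heading=23, draw]
FD 19: (67.573,21.388) -> (85.063,28.812) [heading=23, draw]
Final: pos=(85.063,28.812), heading=23, 7 segment(s) drawn

Start position: (1, 7)
Final position: (85.063, 28.812)
Distance = 86.846; >= 1e-6 -> NOT closed

Answer: no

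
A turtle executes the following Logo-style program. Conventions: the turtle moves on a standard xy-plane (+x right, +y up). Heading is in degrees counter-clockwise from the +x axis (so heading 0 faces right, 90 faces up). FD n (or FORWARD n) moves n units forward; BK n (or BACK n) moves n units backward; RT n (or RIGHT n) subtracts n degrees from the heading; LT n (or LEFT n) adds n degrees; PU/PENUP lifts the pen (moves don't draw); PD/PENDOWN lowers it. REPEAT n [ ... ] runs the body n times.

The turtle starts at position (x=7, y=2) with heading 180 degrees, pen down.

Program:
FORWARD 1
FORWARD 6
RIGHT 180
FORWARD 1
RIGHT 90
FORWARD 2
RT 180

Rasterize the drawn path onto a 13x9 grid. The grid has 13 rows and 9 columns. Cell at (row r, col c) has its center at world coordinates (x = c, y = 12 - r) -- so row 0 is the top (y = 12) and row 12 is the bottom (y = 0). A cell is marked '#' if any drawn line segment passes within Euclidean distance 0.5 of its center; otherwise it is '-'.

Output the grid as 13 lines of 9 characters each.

Segment 0: (7,2) -> (6,2)
Segment 1: (6,2) -> (0,2)
Segment 2: (0,2) -> (1,2)
Segment 3: (1,2) -> (1,0)

Answer: ---------
---------
---------
---------
---------
---------
---------
---------
---------
---------
########-
-#-------
-#-------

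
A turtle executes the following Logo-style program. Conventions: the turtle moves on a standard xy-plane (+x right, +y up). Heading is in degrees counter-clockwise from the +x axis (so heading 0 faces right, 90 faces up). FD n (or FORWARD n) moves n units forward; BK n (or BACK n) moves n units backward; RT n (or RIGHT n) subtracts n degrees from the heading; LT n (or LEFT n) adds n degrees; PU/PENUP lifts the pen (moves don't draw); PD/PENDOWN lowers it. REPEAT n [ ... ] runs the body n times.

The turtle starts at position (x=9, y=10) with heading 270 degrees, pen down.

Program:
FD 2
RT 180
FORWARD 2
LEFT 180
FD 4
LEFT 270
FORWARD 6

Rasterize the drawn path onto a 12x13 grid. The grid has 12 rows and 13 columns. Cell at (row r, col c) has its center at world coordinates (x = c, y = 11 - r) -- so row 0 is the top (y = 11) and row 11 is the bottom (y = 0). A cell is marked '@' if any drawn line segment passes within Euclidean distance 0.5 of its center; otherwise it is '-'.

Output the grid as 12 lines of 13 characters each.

Segment 0: (9,10) -> (9,8)
Segment 1: (9,8) -> (9,10)
Segment 2: (9,10) -> (9,6)
Segment 3: (9,6) -> (3,6)

Answer: -------------
---------@---
---------@---
---------@---
---------@---
---@@@@@@@---
-------------
-------------
-------------
-------------
-------------
-------------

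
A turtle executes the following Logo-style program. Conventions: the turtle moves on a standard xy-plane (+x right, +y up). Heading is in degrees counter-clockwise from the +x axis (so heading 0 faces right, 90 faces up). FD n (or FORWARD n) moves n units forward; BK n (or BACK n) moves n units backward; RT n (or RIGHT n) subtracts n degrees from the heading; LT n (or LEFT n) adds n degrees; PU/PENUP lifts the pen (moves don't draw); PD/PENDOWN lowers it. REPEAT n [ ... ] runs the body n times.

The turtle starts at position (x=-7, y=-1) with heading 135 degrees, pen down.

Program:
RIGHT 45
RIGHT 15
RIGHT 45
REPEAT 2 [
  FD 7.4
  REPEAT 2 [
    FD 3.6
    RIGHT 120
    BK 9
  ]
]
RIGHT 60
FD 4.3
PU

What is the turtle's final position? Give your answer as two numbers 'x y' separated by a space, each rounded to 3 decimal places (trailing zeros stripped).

Answer: -7.606 15.05

Derivation:
Executing turtle program step by step:
Start: pos=(-7,-1), heading=135, pen down
RT 45: heading 135 -> 90
RT 15: heading 90 -> 75
RT 45: heading 75 -> 30
REPEAT 2 [
  -- iteration 1/2 --
  FD 7.4: (-7,-1) -> (-0.591,2.7) [heading=30, draw]
  REPEAT 2 [
    -- iteration 1/2 --
    FD 3.6: (-0.591,2.7) -> (2.526,4.5) [heading=30, draw]
    RT 120: heading 30 -> 270
    BK 9: (2.526,4.5) -> (2.526,13.5) [heading=270, draw]
    -- iteration 2/2 --
    FD 3.6: (2.526,13.5) -> (2.526,9.9) [heading=270, draw]
    RT 120: heading 270 -> 150
    BK 9: (2.526,9.9) -> (10.321,5.4) [heading=150, draw]
  ]
  -- iteration 2/2 --
  FD 7.4: (10.321,5.4) -> (3.912,9.1) [heading=150, draw]
  REPEAT 2 [
    -- iteration 1/2 --
    FD 3.6: (3.912,9.1) -> (0.794,10.9) [heading=150, draw]
    RT 120: heading 150 -> 30
    BK 9: (0.794,10.9) -> (-7,6.4) [heading=30, draw]
    -- iteration 2/2 --
    FD 3.6: (-7,6.4) -> (-3.882,8.2) [heading=30, draw]
    RT 120: heading 30 -> 270
    BK 9: (-3.882,8.2) -> (-3.882,17.2) [heading=270, draw]
  ]
]
RT 60: heading 270 -> 210
FD 4.3: (-3.882,17.2) -> (-7.606,15.05) [heading=210, draw]
PU: pen up
Final: pos=(-7.606,15.05), heading=210, 11 segment(s) drawn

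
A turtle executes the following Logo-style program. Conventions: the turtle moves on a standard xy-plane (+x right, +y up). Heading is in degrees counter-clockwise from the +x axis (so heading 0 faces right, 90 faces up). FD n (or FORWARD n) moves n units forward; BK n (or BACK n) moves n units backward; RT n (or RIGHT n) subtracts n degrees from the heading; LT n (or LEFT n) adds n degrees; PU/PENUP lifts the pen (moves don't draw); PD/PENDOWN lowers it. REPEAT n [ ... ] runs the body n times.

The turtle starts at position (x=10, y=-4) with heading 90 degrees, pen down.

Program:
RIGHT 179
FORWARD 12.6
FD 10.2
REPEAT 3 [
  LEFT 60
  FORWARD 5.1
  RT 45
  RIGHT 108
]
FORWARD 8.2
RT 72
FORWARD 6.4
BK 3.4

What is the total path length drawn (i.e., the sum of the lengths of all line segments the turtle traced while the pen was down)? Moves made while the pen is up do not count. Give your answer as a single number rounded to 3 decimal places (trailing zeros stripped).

Answer: 56.1

Derivation:
Executing turtle program step by step:
Start: pos=(10,-4), heading=90, pen down
RT 179: heading 90 -> 271
FD 12.6: (10,-4) -> (10.22,-16.598) [heading=271, draw]
FD 10.2: (10.22,-16.598) -> (10.398,-26.797) [heading=271, draw]
REPEAT 3 [
  -- iteration 1/3 --
  LT 60: heading 271 -> 331
  FD 5.1: (10.398,-26.797) -> (14.858,-29.269) [heading=331, draw]
  RT 45: heading 331 -> 286
  RT 108: heading 286 -> 178
  -- iteration 2/3 --
  LT 60: heading 178 -> 238
  FD 5.1: (14.858,-29.269) -> (12.156,-33.594) [heading=238, draw]
  RT 45: heading 238 -> 193
  RT 108: heading 193 -> 85
  -- iteration 3/3 --
  LT 60: heading 85 -> 145
  FD 5.1: (12.156,-33.594) -> (7.978,-30.669) [heading=145, draw]
  RT 45: heading 145 -> 100
  RT 108: heading 100 -> 352
]
FD 8.2: (7.978,-30.669) -> (16.098,-31.81) [heading=352, draw]
RT 72: heading 352 -> 280
FD 6.4: (16.098,-31.81) -> (17.21,-38.113) [heading=280, draw]
BK 3.4: (17.21,-38.113) -> (16.619,-34.765) [heading=280, draw]
Final: pos=(16.619,-34.765), heading=280, 8 segment(s) drawn

Segment lengths:
  seg 1: (10,-4) -> (10.22,-16.598), length = 12.6
  seg 2: (10.22,-16.598) -> (10.398,-26.797), length = 10.2
  seg 3: (10.398,-26.797) -> (14.858,-29.269), length = 5.1
  seg 4: (14.858,-29.269) -> (12.156,-33.594), length = 5.1
  seg 5: (12.156,-33.594) -> (7.978,-30.669), length = 5.1
  seg 6: (7.978,-30.669) -> (16.098,-31.81), length = 8.2
  seg 7: (16.098,-31.81) -> (17.21,-38.113), length = 6.4
  seg 8: (17.21,-38.113) -> (16.619,-34.765), length = 3.4
Total = 56.1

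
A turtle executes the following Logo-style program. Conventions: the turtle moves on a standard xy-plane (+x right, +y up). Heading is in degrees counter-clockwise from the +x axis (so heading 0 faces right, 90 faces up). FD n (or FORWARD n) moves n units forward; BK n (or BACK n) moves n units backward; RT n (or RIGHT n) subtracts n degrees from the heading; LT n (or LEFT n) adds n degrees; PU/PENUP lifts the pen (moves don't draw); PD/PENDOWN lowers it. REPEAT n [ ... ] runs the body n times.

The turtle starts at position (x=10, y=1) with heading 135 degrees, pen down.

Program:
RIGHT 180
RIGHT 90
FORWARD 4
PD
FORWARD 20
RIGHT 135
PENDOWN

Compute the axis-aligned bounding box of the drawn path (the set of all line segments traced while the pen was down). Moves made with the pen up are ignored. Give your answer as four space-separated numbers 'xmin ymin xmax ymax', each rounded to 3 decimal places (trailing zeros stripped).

Answer: -6.971 -15.971 10 1

Derivation:
Executing turtle program step by step:
Start: pos=(10,1), heading=135, pen down
RT 180: heading 135 -> 315
RT 90: heading 315 -> 225
FD 4: (10,1) -> (7.172,-1.828) [heading=225, draw]
PD: pen down
FD 20: (7.172,-1.828) -> (-6.971,-15.971) [heading=225, draw]
RT 135: heading 225 -> 90
PD: pen down
Final: pos=(-6.971,-15.971), heading=90, 2 segment(s) drawn

Segment endpoints: x in {-6.971, 7.172, 10}, y in {-15.971, -1.828, 1}
xmin=-6.971, ymin=-15.971, xmax=10, ymax=1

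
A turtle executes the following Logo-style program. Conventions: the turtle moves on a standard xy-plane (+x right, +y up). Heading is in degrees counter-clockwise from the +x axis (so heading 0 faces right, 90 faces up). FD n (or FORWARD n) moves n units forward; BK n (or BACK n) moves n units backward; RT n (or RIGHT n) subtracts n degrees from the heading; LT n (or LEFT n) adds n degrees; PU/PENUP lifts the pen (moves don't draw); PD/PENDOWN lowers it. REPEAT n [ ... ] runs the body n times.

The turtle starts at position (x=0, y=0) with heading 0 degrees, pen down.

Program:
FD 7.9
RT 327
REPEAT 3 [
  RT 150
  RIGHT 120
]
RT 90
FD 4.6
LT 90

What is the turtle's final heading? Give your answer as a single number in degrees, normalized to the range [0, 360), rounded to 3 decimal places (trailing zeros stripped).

Answer: 303

Derivation:
Executing turtle program step by step:
Start: pos=(0,0), heading=0, pen down
FD 7.9: (0,0) -> (7.9,0) [heading=0, draw]
RT 327: heading 0 -> 33
REPEAT 3 [
  -- iteration 1/3 --
  RT 150: heading 33 -> 243
  RT 120: heading 243 -> 123
  -- iteration 2/3 --
  RT 150: heading 123 -> 333
  RT 120: heading 333 -> 213
  -- iteration 3/3 --
  RT 150: heading 213 -> 63
  RT 120: heading 63 -> 303
]
RT 90: heading 303 -> 213
FD 4.6: (7.9,0) -> (4.042,-2.505) [heading=213, draw]
LT 90: heading 213 -> 303
Final: pos=(4.042,-2.505), heading=303, 2 segment(s) drawn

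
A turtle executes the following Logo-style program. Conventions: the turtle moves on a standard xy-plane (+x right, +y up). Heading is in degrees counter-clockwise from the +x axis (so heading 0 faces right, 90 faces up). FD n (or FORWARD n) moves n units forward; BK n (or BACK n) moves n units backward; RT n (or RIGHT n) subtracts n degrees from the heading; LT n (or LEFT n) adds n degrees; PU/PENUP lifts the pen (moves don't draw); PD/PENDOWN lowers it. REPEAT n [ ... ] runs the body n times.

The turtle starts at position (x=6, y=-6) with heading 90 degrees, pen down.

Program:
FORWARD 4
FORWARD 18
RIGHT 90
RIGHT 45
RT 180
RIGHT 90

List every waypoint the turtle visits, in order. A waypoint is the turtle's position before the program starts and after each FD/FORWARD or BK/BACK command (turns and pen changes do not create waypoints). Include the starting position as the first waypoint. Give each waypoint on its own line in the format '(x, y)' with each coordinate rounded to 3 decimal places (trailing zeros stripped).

Executing turtle program step by step:
Start: pos=(6,-6), heading=90, pen down
FD 4: (6,-6) -> (6,-2) [heading=90, draw]
FD 18: (6,-2) -> (6,16) [heading=90, draw]
RT 90: heading 90 -> 0
RT 45: heading 0 -> 315
RT 180: heading 315 -> 135
RT 90: heading 135 -> 45
Final: pos=(6,16), heading=45, 2 segment(s) drawn
Waypoints (3 total):
(6, -6)
(6, -2)
(6, 16)

Answer: (6, -6)
(6, -2)
(6, 16)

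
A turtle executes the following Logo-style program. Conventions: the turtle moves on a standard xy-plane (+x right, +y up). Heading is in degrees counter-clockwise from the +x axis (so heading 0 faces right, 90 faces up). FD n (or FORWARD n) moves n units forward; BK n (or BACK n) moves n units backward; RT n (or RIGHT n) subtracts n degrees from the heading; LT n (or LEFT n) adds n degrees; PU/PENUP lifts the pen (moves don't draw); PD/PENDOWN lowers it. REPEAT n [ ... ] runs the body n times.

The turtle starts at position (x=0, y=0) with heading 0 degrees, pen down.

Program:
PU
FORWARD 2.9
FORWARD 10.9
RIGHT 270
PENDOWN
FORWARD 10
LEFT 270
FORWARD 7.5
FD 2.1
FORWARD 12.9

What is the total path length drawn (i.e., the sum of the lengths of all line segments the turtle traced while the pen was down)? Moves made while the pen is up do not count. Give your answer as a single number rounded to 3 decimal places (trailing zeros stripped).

Answer: 32.5

Derivation:
Executing turtle program step by step:
Start: pos=(0,0), heading=0, pen down
PU: pen up
FD 2.9: (0,0) -> (2.9,0) [heading=0, move]
FD 10.9: (2.9,0) -> (13.8,0) [heading=0, move]
RT 270: heading 0 -> 90
PD: pen down
FD 10: (13.8,0) -> (13.8,10) [heading=90, draw]
LT 270: heading 90 -> 0
FD 7.5: (13.8,10) -> (21.3,10) [heading=0, draw]
FD 2.1: (21.3,10) -> (23.4,10) [heading=0, draw]
FD 12.9: (23.4,10) -> (36.3,10) [heading=0, draw]
Final: pos=(36.3,10), heading=0, 4 segment(s) drawn

Segment lengths:
  seg 1: (13.8,0) -> (13.8,10), length = 10
  seg 2: (13.8,10) -> (21.3,10), length = 7.5
  seg 3: (21.3,10) -> (23.4,10), length = 2.1
  seg 4: (23.4,10) -> (36.3,10), length = 12.9
Total = 32.5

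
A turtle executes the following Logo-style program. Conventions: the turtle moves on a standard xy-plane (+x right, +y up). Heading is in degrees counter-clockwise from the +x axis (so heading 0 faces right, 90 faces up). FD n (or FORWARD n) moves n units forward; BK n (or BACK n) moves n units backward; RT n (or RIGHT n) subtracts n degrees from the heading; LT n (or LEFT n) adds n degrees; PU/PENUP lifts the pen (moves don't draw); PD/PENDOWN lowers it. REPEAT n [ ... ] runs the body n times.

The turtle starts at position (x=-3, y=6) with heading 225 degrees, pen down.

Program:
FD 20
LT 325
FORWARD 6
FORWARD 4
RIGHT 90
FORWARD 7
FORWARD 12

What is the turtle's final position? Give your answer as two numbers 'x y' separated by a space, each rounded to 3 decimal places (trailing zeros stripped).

Answer: -30.29 8.833

Derivation:
Executing turtle program step by step:
Start: pos=(-3,6), heading=225, pen down
FD 20: (-3,6) -> (-17.142,-8.142) [heading=225, draw]
LT 325: heading 225 -> 190
FD 6: (-17.142,-8.142) -> (-23.051,-9.184) [heading=190, draw]
FD 4: (-23.051,-9.184) -> (-26.99,-9.879) [heading=190, draw]
RT 90: heading 190 -> 100
FD 7: (-26.99,-9.879) -> (-28.206,-2.985) [heading=100, draw]
FD 12: (-28.206,-2.985) -> (-30.29,8.833) [heading=100, draw]
Final: pos=(-30.29,8.833), heading=100, 5 segment(s) drawn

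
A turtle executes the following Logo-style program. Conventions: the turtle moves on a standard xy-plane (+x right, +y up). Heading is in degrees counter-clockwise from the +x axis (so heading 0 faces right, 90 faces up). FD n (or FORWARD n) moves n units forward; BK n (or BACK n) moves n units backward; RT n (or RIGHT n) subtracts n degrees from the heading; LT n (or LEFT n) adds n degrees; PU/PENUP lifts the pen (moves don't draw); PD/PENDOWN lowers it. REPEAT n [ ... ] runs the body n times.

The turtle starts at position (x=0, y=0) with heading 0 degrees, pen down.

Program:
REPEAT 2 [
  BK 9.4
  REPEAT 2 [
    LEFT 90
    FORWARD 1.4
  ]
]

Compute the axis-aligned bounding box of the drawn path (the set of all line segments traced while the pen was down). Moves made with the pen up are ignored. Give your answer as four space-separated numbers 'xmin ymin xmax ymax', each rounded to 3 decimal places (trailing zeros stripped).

Executing turtle program step by step:
Start: pos=(0,0), heading=0, pen down
REPEAT 2 [
  -- iteration 1/2 --
  BK 9.4: (0,0) -> (-9.4,0) [heading=0, draw]
  REPEAT 2 [
    -- iteration 1/2 --
    LT 90: heading 0 -> 90
    FD 1.4: (-9.4,0) -> (-9.4,1.4) [heading=90, draw]
    -- iteration 2/2 --
    LT 90: heading 90 -> 180
    FD 1.4: (-9.4,1.4) -> (-10.8,1.4) [heading=180, draw]
  ]
  -- iteration 2/2 --
  BK 9.4: (-10.8,1.4) -> (-1.4,1.4) [heading=180, draw]
  REPEAT 2 [
    -- iteration 1/2 --
    LT 90: heading 180 -> 270
    FD 1.4: (-1.4,1.4) -> (-1.4,0) [heading=270, draw]
    -- iteration 2/2 --
    LT 90: heading 270 -> 0
    FD 1.4: (-1.4,0) -> (0,0) [heading=0, draw]
  ]
]
Final: pos=(0,0), heading=0, 6 segment(s) drawn

Segment endpoints: x in {-10.8, -9.4, -1.4, -1.4, 0, 0}, y in {0, 0, 0, 1.4, 1.4, 1.4}
xmin=-10.8, ymin=0, xmax=0, ymax=1.4

Answer: -10.8 0 0 1.4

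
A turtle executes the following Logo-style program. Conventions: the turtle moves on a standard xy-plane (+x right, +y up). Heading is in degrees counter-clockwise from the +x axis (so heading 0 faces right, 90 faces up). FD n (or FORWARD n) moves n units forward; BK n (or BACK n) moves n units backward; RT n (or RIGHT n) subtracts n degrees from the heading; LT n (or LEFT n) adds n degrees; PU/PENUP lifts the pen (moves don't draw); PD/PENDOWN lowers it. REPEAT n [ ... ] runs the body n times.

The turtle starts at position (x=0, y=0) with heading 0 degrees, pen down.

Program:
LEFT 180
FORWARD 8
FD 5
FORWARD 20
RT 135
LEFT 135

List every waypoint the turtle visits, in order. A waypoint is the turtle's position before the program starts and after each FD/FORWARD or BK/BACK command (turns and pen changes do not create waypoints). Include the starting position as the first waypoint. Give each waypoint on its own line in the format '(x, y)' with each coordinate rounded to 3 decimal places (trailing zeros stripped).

Answer: (0, 0)
(-8, 0)
(-13, 0)
(-33, 0)

Derivation:
Executing turtle program step by step:
Start: pos=(0,0), heading=0, pen down
LT 180: heading 0 -> 180
FD 8: (0,0) -> (-8,0) [heading=180, draw]
FD 5: (-8,0) -> (-13,0) [heading=180, draw]
FD 20: (-13,0) -> (-33,0) [heading=180, draw]
RT 135: heading 180 -> 45
LT 135: heading 45 -> 180
Final: pos=(-33,0), heading=180, 3 segment(s) drawn
Waypoints (4 total):
(0, 0)
(-8, 0)
(-13, 0)
(-33, 0)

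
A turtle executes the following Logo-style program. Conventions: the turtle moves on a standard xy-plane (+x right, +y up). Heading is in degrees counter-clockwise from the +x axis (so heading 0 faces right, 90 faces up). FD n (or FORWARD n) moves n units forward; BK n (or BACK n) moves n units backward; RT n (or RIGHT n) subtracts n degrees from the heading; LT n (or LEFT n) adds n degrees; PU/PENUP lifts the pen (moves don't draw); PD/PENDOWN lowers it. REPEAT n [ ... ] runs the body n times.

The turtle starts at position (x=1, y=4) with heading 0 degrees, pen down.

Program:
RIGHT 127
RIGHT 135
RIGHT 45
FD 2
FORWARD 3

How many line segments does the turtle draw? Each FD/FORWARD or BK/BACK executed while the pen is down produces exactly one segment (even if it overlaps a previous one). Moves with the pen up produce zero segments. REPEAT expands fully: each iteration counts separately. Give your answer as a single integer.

Answer: 2

Derivation:
Executing turtle program step by step:
Start: pos=(1,4), heading=0, pen down
RT 127: heading 0 -> 233
RT 135: heading 233 -> 98
RT 45: heading 98 -> 53
FD 2: (1,4) -> (2.204,5.597) [heading=53, draw]
FD 3: (2.204,5.597) -> (4.009,7.993) [heading=53, draw]
Final: pos=(4.009,7.993), heading=53, 2 segment(s) drawn
Segments drawn: 2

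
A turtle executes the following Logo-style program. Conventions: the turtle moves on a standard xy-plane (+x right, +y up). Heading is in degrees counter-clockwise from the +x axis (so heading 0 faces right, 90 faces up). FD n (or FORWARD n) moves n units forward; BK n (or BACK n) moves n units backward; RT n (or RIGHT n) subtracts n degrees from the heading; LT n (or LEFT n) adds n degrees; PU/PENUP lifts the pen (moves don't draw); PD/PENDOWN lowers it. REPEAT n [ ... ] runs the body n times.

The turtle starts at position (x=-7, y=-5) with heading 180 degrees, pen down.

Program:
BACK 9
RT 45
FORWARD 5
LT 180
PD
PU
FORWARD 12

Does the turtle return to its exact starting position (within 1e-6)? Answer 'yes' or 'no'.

Answer: no

Derivation:
Executing turtle program step by step:
Start: pos=(-7,-5), heading=180, pen down
BK 9: (-7,-5) -> (2,-5) [heading=180, draw]
RT 45: heading 180 -> 135
FD 5: (2,-5) -> (-1.536,-1.464) [heading=135, draw]
LT 180: heading 135 -> 315
PD: pen down
PU: pen up
FD 12: (-1.536,-1.464) -> (6.95,-9.95) [heading=315, move]
Final: pos=(6.95,-9.95), heading=315, 2 segment(s) drawn

Start position: (-7, -5)
Final position: (6.95, -9.95)
Distance = 14.802; >= 1e-6 -> NOT closed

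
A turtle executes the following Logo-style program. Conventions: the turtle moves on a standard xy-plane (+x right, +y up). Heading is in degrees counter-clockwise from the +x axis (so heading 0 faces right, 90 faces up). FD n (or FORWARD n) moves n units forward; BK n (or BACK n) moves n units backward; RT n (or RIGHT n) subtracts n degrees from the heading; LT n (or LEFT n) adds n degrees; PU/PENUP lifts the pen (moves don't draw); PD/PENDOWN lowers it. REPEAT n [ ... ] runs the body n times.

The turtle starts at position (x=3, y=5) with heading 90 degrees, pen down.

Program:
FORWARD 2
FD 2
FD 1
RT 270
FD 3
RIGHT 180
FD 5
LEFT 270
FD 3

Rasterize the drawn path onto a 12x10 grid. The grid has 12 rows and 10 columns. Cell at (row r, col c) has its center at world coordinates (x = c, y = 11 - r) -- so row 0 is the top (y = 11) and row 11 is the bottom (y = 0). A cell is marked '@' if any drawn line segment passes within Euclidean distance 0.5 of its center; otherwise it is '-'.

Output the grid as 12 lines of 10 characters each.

Answer: ----------
@@@@@@----
---@-@----
---@-@----
---@-@----
---@------
---@------
----------
----------
----------
----------
----------

Derivation:
Segment 0: (3,5) -> (3,7)
Segment 1: (3,7) -> (3,9)
Segment 2: (3,9) -> (3,10)
Segment 3: (3,10) -> (0,10)
Segment 4: (0,10) -> (5,10)
Segment 5: (5,10) -> (5,7)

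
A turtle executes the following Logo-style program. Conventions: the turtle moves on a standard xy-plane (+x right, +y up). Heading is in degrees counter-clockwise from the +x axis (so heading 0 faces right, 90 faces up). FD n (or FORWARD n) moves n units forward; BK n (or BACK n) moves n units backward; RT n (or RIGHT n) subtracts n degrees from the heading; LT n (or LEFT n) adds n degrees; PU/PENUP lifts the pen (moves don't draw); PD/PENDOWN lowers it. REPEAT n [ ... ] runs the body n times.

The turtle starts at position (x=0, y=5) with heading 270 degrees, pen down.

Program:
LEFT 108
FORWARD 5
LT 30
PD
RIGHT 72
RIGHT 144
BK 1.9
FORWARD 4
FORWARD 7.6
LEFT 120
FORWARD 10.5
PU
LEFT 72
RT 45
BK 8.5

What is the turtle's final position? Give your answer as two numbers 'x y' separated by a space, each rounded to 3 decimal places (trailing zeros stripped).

Executing turtle program step by step:
Start: pos=(0,5), heading=270, pen down
LT 108: heading 270 -> 18
FD 5: (0,5) -> (4.755,6.545) [heading=18, draw]
LT 30: heading 18 -> 48
PD: pen down
RT 72: heading 48 -> 336
RT 144: heading 336 -> 192
BK 1.9: (4.755,6.545) -> (6.614,6.94) [heading=192, draw]
FD 4: (6.614,6.94) -> (2.701,6.108) [heading=192, draw]
FD 7.6: (2.701,6.108) -> (-4.733,4.528) [heading=192, draw]
LT 120: heading 192 -> 312
FD 10.5: (-4.733,4.528) -> (2.293,-3.275) [heading=312, draw]
PU: pen up
LT 72: heading 312 -> 24
RT 45: heading 24 -> 339
BK 8.5: (2.293,-3.275) -> (-5.642,-0.229) [heading=339, move]
Final: pos=(-5.642,-0.229), heading=339, 5 segment(s) drawn

Answer: -5.642 -0.229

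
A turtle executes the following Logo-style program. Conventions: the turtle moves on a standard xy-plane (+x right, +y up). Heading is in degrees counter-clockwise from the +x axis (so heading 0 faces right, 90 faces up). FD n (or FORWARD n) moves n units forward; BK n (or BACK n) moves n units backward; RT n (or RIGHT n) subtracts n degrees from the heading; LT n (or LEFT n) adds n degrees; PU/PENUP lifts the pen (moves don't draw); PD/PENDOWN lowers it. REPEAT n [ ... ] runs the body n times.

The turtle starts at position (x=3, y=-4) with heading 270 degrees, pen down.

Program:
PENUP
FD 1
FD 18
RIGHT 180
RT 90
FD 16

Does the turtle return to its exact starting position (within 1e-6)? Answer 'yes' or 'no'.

Executing turtle program step by step:
Start: pos=(3,-4), heading=270, pen down
PU: pen up
FD 1: (3,-4) -> (3,-5) [heading=270, move]
FD 18: (3,-5) -> (3,-23) [heading=270, move]
RT 180: heading 270 -> 90
RT 90: heading 90 -> 0
FD 16: (3,-23) -> (19,-23) [heading=0, move]
Final: pos=(19,-23), heading=0, 0 segment(s) drawn

Start position: (3, -4)
Final position: (19, -23)
Distance = 24.839; >= 1e-6 -> NOT closed

Answer: no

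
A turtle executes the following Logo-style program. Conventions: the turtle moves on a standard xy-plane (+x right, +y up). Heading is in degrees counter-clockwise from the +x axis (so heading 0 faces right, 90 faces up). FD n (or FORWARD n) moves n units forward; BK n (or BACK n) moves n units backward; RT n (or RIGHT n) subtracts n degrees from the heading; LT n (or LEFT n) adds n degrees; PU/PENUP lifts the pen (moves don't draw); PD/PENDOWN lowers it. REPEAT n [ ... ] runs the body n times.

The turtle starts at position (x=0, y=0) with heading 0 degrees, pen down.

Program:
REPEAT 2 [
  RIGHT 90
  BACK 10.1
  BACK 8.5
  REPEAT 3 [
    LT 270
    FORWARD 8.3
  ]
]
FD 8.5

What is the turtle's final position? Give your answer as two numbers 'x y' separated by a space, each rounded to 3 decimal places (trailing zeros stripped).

Executing turtle program step by step:
Start: pos=(0,0), heading=0, pen down
REPEAT 2 [
  -- iteration 1/2 --
  RT 90: heading 0 -> 270
  BK 10.1: (0,0) -> (0,10.1) [heading=270, draw]
  BK 8.5: (0,10.1) -> (0,18.6) [heading=270, draw]
  REPEAT 3 [
    -- iteration 1/3 --
    LT 270: heading 270 -> 180
    FD 8.3: (0,18.6) -> (-8.3,18.6) [heading=180, draw]
    -- iteration 2/3 --
    LT 270: heading 180 -> 90
    FD 8.3: (-8.3,18.6) -> (-8.3,26.9) [heading=90, draw]
    -- iteration 3/3 --
    LT 270: heading 90 -> 0
    FD 8.3: (-8.3,26.9) -> (0,26.9) [heading=0, draw]
  ]
  -- iteration 2/2 --
  RT 90: heading 0 -> 270
  BK 10.1: (0,26.9) -> (0,37) [heading=270, draw]
  BK 8.5: (0,37) -> (0,45.5) [heading=270, draw]
  REPEAT 3 [
    -- iteration 1/3 --
    LT 270: heading 270 -> 180
    FD 8.3: (0,45.5) -> (-8.3,45.5) [heading=180, draw]
    -- iteration 2/3 --
    LT 270: heading 180 -> 90
    FD 8.3: (-8.3,45.5) -> (-8.3,53.8) [heading=90, draw]
    -- iteration 3/3 --
    LT 270: heading 90 -> 0
    FD 8.3: (-8.3,53.8) -> (0,53.8) [heading=0, draw]
  ]
]
FD 8.5: (0,53.8) -> (8.5,53.8) [heading=0, draw]
Final: pos=(8.5,53.8), heading=0, 11 segment(s) drawn

Answer: 8.5 53.8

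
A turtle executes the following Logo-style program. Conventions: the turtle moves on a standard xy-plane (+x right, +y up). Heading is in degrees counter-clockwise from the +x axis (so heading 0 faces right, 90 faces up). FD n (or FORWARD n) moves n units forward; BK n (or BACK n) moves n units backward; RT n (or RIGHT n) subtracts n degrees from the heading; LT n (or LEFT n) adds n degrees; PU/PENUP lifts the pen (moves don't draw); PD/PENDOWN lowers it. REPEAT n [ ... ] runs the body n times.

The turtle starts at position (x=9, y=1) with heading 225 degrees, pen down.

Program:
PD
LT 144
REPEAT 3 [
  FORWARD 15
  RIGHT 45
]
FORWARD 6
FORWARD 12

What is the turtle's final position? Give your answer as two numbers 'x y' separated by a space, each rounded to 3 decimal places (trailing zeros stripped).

Answer: 27.717 -34.848

Derivation:
Executing turtle program step by step:
Start: pos=(9,1), heading=225, pen down
PD: pen down
LT 144: heading 225 -> 9
REPEAT 3 [
  -- iteration 1/3 --
  FD 15: (9,1) -> (23.815,3.347) [heading=9, draw]
  RT 45: heading 9 -> 324
  -- iteration 2/3 --
  FD 15: (23.815,3.347) -> (35.951,-5.47) [heading=324, draw]
  RT 45: heading 324 -> 279
  -- iteration 3/3 --
  FD 15: (35.951,-5.47) -> (38.297,-20.286) [heading=279, draw]
  RT 45: heading 279 -> 234
]
FD 6: (38.297,-20.286) -> (34.77,-25.14) [heading=234, draw]
FD 12: (34.77,-25.14) -> (27.717,-34.848) [heading=234, draw]
Final: pos=(27.717,-34.848), heading=234, 5 segment(s) drawn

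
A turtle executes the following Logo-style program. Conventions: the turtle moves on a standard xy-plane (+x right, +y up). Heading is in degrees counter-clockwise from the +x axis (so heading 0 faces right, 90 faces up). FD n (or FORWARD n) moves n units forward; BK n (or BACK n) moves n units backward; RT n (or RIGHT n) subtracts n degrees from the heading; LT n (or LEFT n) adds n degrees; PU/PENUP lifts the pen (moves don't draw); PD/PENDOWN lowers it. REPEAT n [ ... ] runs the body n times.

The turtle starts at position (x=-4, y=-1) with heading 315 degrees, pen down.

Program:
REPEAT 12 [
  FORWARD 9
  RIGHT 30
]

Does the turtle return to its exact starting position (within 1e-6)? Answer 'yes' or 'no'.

Answer: yes

Derivation:
Executing turtle program step by step:
Start: pos=(-4,-1), heading=315, pen down
REPEAT 12 [
  -- iteration 1/12 --
  FD 9: (-4,-1) -> (2.364,-7.364) [heading=315, draw]
  RT 30: heading 315 -> 285
  -- iteration 2/12 --
  FD 9: (2.364,-7.364) -> (4.693,-16.057) [heading=285, draw]
  RT 30: heading 285 -> 255
  -- iteration 3/12 --
  FD 9: (4.693,-16.057) -> (2.364,-24.751) [heading=255, draw]
  RT 30: heading 255 -> 225
  -- iteration 4/12 --
  FD 9: (2.364,-24.751) -> (-4,-31.115) [heading=225, draw]
  RT 30: heading 225 -> 195
  -- iteration 5/12 --
  FD 9: (-4,-31.115) -> (-12.693,-33.444) [heading=195, draw]
  RT 30: heading 195 -> 165
  -- iteration 6/12 --
  FD 9: (-12.693,-33.444) -> (-21.387,-31.115) [heading=165, draw]
  RT 30: heading 165 -> 135
  -- iteration 7/12 --
  FD 9: (-21.387,-31.115) -> (-27.751,-24.751) [heading=135, draw]
  RT 30: heading 135 -> 105
  -- iteration 8/12 --
  FD 9: (-27.751,-24.751) -> (-30.08,-16.057) [heading=105, draw]
  RT 30: heading 105 -> 75
  -- iteration 9/12 --
  FD 9: (-30.08,-16.057) -> (-27.751,-7.364) [heading=75, draw]
  RT 30: heading 75 -> 45
  -- iteration 10/12 --
  FD 9: (-27.751,-7.364) -> (-21.387,-1) [heading=45, draw]
  RT 30: heading 45 -> 15
  -- iteration 11/12 --
  FD 9: (-21.387,-1) -> (-12.693,1.329) [heading=15, draw]
  RT 30: heading 15 -> 345
  -- iteration 12/12 --
  FD 9: (-12.693,1.329) -> (-4,-1) [heading=345, draw]
  RT 30: heading 345 -> 315
]
Final: pos=(-4,-1), heading=315, 12 segment(s) drawn

Start position: (-4, -1)
Final position: (-4, -1)
Distance = 0; < 1e-6 -> CLOSED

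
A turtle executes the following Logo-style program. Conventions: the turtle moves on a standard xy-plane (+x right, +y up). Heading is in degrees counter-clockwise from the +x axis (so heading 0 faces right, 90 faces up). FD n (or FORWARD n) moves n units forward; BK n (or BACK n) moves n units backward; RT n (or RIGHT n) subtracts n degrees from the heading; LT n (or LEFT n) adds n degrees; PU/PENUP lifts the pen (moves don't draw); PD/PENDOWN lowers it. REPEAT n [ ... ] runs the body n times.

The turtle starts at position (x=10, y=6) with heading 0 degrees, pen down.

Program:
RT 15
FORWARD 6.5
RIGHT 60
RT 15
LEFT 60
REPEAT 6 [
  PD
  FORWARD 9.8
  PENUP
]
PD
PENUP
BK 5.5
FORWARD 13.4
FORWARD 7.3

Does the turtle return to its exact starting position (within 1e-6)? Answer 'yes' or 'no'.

Executing turtle program step by step:
Start: pos=(10,6), heading=0, pen down
RT 15: heading 0 -> 345
FD 6.5: (10,6) -> (16.279,4.318) [heading=345, draw]
RT 60: heading 345 -> 285
RT 15: heading 285 -> 270
LT 60: heading 270 -> 330
REPEAT 6 [
  -- iteration 1/6 --
  PD: pen down
  FD 9.8: (16.279,4.318) -> (24.766,-0.582) [heading=330, draw]
  PU: pen up
  -- iteration 2/6 --
  PD: pen down
  FD 9.8: (24.766,-0.582) -> (33.253,-5.482) [heading=330, draw]
  PU: pen up
  -- iteration 3/6 --
  PD: pen down
  FD 9.8: (33.253,-5.482) -> (41.74,-10.382) [heading=330, draw]
  PU: pen up
  -- iteration 4/6 --
  PD: pen down
  FD 9.8: (41.74,-10.382) -> (50.227,-15.282) [heading=330, draw]
  PU: pen up
  -- iteration 5/6 --
  PD: pen down
  FD 9.8: (50.227,-15.282) -> (58.714,-20.182) [heading=330, draw]
  PU: pen up
  -- iteration 6/6 --
  PD: pen down
  FD 9.8: (58.714,-20.182) -> (67.201,-25.082) [heading=330, draw]
  PU: pen up
]
PD: pen down
PU: pen up
BK 5.5: (67.201,-25.082) -> (62.438,-22.332) [heading=330, move]
FD 13.4: (62.438,-22.332) -> (74.042,-29.032) [heading=330, move]
FD 7.3: (74.042,-29.032) -> (80.364,-32.682) [heading=330, move]
Final: pos=(80.364,-32.682), heading=330, 7 segment(s) drawn

Start position: (10, 6)
Final position: (80.364, -32.682)
Distance = 80.296; >= 1e-6 -> NOT closed

Answer: no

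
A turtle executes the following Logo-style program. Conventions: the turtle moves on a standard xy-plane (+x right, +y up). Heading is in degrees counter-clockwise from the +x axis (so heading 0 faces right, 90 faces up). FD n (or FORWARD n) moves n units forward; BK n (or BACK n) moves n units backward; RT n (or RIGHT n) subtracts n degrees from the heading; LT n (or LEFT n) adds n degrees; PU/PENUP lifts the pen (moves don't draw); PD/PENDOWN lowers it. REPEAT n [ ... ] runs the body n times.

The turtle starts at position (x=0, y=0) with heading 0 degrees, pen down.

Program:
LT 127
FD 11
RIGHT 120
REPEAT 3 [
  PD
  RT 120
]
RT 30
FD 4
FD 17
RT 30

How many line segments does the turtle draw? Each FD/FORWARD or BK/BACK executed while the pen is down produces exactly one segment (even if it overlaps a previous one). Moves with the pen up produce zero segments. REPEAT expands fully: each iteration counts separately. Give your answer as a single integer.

Answer: 3

Derivation:
Executing turtle program step by step:
Start: pos=(0,0), heading=0, pen down
LT 127: heading 0 -> 127
FD 11: (0,0) -> (-6.62,8.785) [heading=127, draw]
RT 120: heading 127 -> 7
REPEAT 3 [
  -- iteration 1/3 --
  PD: pen down
  RT 120: heading 7 -> 247
  -- iteration 2/3 --
  PD: pen down
  RT 120: heading 247 -> 127
  -- iteration 3/3 --
  PD: pen down
  RT 120: heading 127 -> 7
]
RT 30: heading 7 -> 337
FD 4: (-6.62,8.785) -> (-2.938,7.222) [heading=337, draw]
FD 17: (-2.938,7.222) -> (12.711,0.58) [heading=337, draw]
RT 30: heading 337 -> 307
Final: pos=(12.711,0.58), heading=307, 3 segment(s) drawn
Segments drawn: 3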